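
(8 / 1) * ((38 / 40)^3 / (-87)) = -6859 / 87000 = -0.08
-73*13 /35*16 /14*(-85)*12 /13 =119136 /49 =2431.35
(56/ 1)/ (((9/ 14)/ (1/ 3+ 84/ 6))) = 33712/ 27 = 1248.59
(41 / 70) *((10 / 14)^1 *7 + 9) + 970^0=9.20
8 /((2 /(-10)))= -40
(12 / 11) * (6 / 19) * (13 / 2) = 468 / 209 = 2.24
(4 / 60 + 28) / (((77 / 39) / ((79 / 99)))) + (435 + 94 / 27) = 51435266 / 114345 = 449.83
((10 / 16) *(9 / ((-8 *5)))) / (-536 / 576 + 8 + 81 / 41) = -3321 / 213608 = -0.02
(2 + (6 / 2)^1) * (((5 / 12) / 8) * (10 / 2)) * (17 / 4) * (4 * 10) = 10625 / 48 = 221.35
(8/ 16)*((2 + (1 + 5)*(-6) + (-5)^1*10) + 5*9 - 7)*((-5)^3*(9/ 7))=25875/ 7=3696.43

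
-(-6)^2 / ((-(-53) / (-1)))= 36 / 53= 0.68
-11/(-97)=11/97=0.11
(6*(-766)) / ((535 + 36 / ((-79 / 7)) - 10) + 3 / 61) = -8.81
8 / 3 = 2.67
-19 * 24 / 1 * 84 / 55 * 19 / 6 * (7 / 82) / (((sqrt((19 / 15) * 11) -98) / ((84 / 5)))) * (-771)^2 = 21198374767584 * sqrt(3135) / 1621920025 +6232322181669696 / 324384005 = 19944590.43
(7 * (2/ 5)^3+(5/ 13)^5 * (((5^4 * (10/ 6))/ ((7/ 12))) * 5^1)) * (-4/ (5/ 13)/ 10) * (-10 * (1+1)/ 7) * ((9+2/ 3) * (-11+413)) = 763509135659328/ 874680625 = 872900.48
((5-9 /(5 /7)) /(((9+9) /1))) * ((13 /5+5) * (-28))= 20216 /225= 89.85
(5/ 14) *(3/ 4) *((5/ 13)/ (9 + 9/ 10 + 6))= 125/ 19292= 0.01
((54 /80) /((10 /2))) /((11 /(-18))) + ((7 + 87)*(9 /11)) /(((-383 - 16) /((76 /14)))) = -68307 /53900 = -1.27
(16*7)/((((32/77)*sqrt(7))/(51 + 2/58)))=56980*sqrt(7)/29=5198.45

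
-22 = -22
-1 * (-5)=5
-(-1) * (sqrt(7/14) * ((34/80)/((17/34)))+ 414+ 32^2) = 17 * sqrt(2)/40+ 1438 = 1438.60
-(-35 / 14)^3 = 125 / 8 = 15.62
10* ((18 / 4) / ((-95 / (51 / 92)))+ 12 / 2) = 104421 / 1748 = 59.74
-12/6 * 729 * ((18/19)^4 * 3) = -459165024/130321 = -3523.34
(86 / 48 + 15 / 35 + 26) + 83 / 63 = 29.54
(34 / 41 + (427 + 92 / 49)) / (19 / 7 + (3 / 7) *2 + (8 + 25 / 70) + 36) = 1726562 / 192577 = 8.97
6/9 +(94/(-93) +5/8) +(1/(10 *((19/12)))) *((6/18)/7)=140473/494760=0.28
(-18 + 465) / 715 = 447 / 715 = 0.63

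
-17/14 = -1.21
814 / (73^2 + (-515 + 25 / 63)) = 51282 / 303307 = 0.17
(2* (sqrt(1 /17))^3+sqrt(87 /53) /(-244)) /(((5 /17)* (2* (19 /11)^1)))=-187* sqrt(4611) /2457080+11* sqrt(17) /1615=0.02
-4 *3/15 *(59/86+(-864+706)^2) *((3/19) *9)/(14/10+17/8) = -309162672/38399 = -8051.32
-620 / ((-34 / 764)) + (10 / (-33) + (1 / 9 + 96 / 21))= 164181715 / 11781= 13936.14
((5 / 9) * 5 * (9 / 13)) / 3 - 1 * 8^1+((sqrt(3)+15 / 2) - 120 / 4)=-2329 / 78+sqrt(3)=-28.13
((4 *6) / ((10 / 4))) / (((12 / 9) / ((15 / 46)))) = 54 / 23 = 2.35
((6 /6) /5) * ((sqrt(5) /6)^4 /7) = 5 /9072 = 0.00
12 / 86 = 6 / 43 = 0.14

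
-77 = -77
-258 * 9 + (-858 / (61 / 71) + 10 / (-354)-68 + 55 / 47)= -1719024352 / 507459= -3387.51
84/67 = 1.25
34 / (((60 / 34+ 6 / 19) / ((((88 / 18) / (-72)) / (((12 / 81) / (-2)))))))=14.98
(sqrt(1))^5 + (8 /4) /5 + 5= 32 /5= 6.40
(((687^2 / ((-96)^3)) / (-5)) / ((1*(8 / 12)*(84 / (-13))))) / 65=-52441 / 137625600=-0.00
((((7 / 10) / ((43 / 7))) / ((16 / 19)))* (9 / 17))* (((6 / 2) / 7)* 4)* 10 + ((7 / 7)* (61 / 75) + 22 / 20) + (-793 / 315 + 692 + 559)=5764103939 / 4605300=1251.62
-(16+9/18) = -33/2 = -16.50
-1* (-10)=10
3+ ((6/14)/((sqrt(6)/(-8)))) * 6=3- 24 * sqrt(6)/7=-5.40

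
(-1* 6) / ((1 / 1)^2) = -6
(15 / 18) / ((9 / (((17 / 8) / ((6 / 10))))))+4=5609 / 1296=4.33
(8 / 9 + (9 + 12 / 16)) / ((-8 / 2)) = -383 / 144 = -2.66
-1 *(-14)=14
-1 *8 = -8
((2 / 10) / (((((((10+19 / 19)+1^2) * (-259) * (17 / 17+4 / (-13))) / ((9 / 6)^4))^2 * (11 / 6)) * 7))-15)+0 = -793380398637 / 52892026880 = -15.00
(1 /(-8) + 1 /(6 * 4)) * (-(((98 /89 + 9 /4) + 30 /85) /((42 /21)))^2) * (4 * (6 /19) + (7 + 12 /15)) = 2.59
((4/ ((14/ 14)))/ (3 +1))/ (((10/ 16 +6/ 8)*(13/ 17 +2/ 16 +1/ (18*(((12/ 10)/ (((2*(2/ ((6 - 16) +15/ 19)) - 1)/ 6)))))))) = 192780/ 232903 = 0.83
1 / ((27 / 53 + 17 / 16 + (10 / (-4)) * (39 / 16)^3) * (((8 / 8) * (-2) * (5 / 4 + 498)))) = 868352 / 30028966883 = 0.00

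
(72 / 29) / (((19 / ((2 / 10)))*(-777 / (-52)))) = 1248 / 713545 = 0.00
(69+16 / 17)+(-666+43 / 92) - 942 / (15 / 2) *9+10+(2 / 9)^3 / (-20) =-1956498553 / 1140156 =-1715.99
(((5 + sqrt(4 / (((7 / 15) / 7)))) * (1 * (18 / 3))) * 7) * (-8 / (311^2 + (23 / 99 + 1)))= -66528 * sqrt(15) / 9575501-166320 / 9575501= -0.04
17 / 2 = 8.50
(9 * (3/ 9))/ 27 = 1/ 9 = 0.11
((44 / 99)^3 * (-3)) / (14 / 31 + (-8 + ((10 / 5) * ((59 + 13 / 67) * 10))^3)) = -298356896 / 1879689374244879147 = -0.00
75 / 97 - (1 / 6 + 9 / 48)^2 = 144767 / 223488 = 0.65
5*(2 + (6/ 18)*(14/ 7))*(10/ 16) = 25/ 3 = 8.33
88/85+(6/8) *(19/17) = 637/340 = 1.87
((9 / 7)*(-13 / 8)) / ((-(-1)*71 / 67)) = -1.97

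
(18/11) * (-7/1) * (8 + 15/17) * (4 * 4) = -304416/187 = -1627.89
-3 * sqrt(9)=-9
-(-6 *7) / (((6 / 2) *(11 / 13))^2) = 2366 / 363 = 6.52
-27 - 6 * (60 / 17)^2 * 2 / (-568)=-548613 / 20519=-26.74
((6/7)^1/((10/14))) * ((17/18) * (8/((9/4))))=544/135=4.03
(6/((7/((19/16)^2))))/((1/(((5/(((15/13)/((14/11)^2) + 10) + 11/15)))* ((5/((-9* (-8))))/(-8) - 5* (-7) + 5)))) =18918069625/895903744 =21.12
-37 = -37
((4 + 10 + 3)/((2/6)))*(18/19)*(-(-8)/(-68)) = -108/19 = -5.68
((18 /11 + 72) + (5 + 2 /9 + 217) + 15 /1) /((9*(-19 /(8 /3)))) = -246200 /50787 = -4.85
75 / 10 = 15 / 2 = 7.50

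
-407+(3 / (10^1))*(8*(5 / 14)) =-2843 / 7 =-406.14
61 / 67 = 0.91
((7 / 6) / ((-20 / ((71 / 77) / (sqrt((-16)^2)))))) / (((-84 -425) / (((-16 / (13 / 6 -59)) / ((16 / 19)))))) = 1349 / 610962880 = 0.00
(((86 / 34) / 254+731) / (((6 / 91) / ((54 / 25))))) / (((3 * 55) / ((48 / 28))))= 738621234 / 2968625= 248.81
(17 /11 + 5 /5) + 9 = 127 /11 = 11.55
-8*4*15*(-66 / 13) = 31680 / 13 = 2436.92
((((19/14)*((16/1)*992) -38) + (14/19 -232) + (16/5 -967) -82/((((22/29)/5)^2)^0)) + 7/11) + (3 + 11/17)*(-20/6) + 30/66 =7541300923/373065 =20214.44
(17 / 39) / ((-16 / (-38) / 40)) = 1615 / 39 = 41.41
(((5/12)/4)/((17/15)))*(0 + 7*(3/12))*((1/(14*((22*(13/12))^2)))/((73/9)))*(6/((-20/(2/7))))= -1215/5684494816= -0.00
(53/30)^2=2809/900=3.12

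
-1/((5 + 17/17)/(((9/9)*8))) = -4/3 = -1.33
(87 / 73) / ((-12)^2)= 29 / 3504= 0.01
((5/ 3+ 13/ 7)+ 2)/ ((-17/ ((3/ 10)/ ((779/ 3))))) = -174/ 463505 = -0.00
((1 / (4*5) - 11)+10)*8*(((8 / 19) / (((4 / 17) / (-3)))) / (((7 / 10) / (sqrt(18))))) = 1224*sqrt(2) / 7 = 247.29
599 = 599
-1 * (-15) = 15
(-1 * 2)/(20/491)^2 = -241081/200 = -1205.40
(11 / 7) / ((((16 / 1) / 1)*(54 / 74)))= 407 / 3024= 0.13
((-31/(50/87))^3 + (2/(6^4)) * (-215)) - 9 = -198638622136/1265625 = -156949.03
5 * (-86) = -430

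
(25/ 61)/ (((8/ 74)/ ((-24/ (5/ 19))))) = -21090/ 61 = -345.74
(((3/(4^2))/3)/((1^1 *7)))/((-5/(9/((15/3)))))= -9/2800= -0.00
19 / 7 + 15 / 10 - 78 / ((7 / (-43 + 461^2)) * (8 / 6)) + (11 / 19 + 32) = -472328807 / 266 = -1775672.21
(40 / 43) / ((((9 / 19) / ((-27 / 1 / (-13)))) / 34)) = 77520 / 559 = 138.68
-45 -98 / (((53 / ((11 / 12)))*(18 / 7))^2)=-2949066361 / 65528352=-45.00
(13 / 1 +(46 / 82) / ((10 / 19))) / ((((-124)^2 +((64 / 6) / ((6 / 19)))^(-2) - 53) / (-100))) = -5329630720 / 58059708409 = -0.09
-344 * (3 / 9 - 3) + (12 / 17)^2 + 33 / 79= 62893651 / 68493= 918.25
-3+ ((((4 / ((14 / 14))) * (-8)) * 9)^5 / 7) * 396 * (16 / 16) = -784616839446549 / 7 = -112088119920935.57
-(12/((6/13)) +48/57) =-510/19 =-26.84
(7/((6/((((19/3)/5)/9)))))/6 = 133/4860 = 0.03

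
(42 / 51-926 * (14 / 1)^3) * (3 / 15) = -43196034 / 85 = -508188.64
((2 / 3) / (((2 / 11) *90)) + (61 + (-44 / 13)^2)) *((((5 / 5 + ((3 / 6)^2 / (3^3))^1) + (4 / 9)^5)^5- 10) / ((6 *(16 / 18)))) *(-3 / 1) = 21545165140427872586776542653680249 / 59633545995840595969067621253120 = 361.29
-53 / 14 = -3.79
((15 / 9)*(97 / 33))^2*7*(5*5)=4200.02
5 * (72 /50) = 36 /5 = 7.20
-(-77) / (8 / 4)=77 / 2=38.50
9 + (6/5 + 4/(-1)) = 31/5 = 6.20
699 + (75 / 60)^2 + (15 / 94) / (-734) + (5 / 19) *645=4563584039 / 5243696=870.30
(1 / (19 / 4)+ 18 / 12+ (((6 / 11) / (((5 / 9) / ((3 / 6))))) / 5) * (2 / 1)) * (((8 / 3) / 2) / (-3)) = -39854 / 47025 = -0.85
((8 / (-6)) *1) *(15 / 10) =-2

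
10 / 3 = 3.33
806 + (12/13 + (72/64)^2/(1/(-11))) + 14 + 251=880257/832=1058.00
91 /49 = 13 /7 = 1.86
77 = 77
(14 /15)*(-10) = -28 /3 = -9.33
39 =39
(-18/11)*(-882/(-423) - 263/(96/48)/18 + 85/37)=183001/38258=4.78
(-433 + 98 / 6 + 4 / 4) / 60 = -1247 / 180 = -6.93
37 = 37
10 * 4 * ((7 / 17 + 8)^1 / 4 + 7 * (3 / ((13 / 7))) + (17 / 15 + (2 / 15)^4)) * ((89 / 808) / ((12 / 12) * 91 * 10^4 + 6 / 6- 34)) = 57929478691 / 822610622983500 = 0.00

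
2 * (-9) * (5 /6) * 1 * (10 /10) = -15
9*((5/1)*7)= 315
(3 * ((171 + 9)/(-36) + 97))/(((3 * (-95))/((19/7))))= -92/35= -2.63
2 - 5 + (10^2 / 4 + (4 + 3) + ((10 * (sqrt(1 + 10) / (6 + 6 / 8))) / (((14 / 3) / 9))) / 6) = 10 * sqrt(11) / 21 + 29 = 30.58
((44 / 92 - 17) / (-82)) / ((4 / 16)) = 760 / 943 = 0.81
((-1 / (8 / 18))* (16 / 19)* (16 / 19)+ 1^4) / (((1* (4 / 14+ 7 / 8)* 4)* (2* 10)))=-301 / 46930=-0.01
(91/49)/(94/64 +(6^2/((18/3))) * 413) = 416/555401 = 0.00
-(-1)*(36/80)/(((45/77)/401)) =30877/100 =308.77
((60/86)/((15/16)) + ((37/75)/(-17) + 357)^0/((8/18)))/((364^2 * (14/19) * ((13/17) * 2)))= 166345/8295309568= 0.00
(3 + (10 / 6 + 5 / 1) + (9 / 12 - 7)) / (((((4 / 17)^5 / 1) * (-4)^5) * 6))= -58214137 / 75497472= -0.77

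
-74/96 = -37/48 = -0.77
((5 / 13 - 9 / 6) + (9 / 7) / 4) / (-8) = 289 / 2912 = 0.10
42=42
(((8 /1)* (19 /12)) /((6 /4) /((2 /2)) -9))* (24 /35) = -608 /525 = -1.16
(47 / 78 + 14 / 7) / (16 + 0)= 203 / 1248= 0.16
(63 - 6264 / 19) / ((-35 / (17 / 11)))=86139 / 7315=11.78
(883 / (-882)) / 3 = -883 / 2646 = -0.33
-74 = -74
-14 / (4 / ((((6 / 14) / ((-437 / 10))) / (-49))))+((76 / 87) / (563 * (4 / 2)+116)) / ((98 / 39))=-0.00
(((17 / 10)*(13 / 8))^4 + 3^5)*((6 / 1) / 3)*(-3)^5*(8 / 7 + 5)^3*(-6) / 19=715159841616898443 / 66734080000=10716561.04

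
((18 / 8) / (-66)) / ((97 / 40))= -15 / 1067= -0.01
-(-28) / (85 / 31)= 868 / 85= 10.21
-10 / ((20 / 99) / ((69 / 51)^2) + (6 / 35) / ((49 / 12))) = -449081325 / 6841706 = -65.64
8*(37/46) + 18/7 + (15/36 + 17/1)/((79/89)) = 4369361/152628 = 28.63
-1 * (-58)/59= 58/59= 0.98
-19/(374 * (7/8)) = -76/1309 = -0.06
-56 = -56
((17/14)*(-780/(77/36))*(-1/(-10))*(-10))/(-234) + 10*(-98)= -529240/539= -981.89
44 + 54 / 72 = 179 / 4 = 44.75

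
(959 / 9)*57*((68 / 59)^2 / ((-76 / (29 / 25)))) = -32149516 / 261075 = -123.14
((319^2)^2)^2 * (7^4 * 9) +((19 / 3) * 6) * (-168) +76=2317181934573970558149061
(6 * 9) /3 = 18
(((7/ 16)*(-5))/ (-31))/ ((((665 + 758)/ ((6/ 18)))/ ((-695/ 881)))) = -24325/ 1865450544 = -0.00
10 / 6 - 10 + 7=-1.33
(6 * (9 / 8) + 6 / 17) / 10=483 / 680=0.71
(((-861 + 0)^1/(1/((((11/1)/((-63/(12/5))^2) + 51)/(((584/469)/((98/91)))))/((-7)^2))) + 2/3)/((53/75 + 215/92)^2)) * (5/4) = -306236307417375/2929842012643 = -104.52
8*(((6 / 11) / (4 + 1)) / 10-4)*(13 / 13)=-8776 / 275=-31.91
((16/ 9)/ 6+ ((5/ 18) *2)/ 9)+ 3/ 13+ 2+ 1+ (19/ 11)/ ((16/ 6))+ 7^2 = 4933109/ 92664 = 53.24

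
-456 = -456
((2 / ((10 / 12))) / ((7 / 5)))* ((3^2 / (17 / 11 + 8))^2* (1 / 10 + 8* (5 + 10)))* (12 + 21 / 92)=35313003 / 15778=2238.12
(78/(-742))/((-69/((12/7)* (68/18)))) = 1768/179193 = 0.01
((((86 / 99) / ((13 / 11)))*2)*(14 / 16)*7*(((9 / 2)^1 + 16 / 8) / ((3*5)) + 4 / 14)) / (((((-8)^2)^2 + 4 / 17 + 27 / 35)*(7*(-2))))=-772667 / 6845114952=-0.00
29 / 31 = 0.94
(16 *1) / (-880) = -1 / 55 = -0.02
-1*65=-65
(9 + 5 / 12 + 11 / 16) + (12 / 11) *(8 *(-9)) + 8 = -31913 / 528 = -60.44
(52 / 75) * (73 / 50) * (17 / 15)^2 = 548522 / 421875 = 1.30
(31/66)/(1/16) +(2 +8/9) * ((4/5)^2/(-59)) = 1092824/146025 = 7.48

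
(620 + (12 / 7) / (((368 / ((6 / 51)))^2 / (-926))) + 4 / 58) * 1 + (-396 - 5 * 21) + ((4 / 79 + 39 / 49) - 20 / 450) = 740612414223811 / 6178416544440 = 119.87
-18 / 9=-2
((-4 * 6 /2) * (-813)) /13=9756 /13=750.46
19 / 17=1.12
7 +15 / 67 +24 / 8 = 685 / 67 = 10.22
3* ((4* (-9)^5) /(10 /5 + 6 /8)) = -2834352 /11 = -257668.36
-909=-909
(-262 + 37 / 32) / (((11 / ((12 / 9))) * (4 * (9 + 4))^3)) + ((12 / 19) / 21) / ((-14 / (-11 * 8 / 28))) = 1578905129 / 241914376704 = 0.01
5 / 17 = 0.29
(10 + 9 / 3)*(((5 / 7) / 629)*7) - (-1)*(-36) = -22579 / 629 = -35.90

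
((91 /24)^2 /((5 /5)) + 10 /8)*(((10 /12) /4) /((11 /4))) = 45005 /38016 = 1.18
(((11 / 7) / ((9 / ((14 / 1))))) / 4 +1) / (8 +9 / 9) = 29 / 162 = 0.18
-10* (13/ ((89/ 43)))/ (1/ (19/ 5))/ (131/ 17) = -361114/ 11659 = -30.97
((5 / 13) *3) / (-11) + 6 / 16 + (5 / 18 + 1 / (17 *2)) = 101045 / 175032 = 0.58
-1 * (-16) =16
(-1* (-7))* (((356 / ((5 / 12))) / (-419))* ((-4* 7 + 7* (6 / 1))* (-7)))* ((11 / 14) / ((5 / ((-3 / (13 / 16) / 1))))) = -811.64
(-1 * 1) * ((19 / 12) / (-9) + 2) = -197 / 108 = -1.82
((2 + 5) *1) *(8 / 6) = 28 / 3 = 9.33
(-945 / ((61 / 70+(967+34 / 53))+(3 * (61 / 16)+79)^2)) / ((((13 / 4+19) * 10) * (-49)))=3663360 / 386610937591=0.00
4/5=0.80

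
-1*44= -44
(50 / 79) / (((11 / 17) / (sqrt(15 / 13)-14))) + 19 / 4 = -31089 / 3476 + 850* sqrt(195) / 11297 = -7.89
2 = 2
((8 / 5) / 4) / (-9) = -2 / 45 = -0.04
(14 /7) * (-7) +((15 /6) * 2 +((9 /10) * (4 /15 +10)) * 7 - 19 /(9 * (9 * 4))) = 450533 /8100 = 55.62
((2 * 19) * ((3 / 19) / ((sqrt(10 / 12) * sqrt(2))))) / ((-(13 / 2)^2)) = -24 * sqrt(15) / 845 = -0.11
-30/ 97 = -0.31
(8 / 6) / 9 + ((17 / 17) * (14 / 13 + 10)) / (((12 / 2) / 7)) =4588 / 351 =13.07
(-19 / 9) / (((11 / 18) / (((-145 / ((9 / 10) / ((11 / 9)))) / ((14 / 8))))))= 220400 / 567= 388.71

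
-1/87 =-0.01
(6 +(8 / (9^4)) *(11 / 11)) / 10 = 19687 / 32805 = 0.60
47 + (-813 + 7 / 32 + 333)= -13849 / 32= -432.78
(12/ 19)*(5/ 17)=60/ 323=0.19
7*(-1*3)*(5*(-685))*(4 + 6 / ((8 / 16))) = 1150800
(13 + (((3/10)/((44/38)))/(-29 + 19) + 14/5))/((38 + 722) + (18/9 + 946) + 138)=34703/4061200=0.01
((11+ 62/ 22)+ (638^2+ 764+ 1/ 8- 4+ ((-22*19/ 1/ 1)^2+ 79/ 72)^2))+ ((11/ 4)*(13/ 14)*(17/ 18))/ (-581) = 7080244144134477301/ 231916608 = 30529267417.25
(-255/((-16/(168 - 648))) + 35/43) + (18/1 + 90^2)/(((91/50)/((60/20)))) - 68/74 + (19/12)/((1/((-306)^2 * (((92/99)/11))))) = 319820195209/17518501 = 18256.14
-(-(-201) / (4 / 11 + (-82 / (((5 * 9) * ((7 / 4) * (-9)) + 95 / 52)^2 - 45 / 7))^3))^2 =-208698026134673573390778487278900234616627834674462031265625 / 683063122378657836594053082064868909988350323420383376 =-305532.56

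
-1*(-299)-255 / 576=57323 / 192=298.56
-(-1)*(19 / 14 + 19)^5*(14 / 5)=376057535625 / 38416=9789086.20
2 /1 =2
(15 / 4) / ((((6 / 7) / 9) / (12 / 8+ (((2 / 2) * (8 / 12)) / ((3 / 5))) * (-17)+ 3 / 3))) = -10325 / 16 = -645.31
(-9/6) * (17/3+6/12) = -37/4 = -9.25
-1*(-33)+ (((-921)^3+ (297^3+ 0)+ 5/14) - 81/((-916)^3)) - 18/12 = -4062091826270980361/5380027072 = -755031856.14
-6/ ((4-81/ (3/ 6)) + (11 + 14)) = 6/ 133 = 0.05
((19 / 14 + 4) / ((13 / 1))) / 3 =25 / 182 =0.14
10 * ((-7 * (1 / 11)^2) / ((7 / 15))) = -150 / 121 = -1.24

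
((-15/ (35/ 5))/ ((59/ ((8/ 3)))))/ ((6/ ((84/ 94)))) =-40/ 2773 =-0.01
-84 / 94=-42 / 47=-0.89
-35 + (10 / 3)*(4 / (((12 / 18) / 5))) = 65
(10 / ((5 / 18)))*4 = 144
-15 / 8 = -1.88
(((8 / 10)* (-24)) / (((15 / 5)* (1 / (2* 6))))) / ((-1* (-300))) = -32 / 125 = -0.26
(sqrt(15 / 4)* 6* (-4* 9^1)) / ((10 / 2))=-108* sqrt(15) / 5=-83.66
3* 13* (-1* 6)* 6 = -1404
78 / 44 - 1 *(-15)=369 / 22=16.77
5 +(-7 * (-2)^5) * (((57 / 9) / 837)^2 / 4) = 31545821 / 6305121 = 5.00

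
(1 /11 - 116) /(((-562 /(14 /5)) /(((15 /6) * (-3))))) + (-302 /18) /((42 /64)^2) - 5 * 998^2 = -122192615722703 /24536358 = -4980063.29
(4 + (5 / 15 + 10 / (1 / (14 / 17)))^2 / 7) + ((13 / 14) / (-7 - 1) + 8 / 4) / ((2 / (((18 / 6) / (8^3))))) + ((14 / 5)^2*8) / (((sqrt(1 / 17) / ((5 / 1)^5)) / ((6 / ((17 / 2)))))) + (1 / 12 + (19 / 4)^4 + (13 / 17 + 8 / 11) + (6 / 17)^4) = 498004753820363 / 948306788352 + 2352000*sqrt(17) / 17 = 570968.94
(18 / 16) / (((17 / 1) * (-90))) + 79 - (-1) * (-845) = -1041761 / 1360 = -766.00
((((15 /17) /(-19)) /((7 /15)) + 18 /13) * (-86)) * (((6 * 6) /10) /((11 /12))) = -701671248 /1616615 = -434.04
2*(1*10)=20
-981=-981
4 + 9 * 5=49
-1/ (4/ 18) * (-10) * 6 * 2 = 540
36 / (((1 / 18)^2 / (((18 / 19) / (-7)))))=-209952 / 133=-1578.59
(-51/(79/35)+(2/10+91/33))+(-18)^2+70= 4879817/13035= 374.36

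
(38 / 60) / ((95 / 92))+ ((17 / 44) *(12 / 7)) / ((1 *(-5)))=2777 / 5775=0.48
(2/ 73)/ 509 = 0.00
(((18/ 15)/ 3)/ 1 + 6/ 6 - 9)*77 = -2926/ 5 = -585.20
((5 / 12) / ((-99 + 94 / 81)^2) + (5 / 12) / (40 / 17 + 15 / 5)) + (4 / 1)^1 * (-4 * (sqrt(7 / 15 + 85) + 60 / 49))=-16 * sqrt(19230) / 15 - 468419007817 / 24004309875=-167.43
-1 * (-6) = 6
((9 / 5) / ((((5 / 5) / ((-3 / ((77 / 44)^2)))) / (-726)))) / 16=19602 / 245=80.01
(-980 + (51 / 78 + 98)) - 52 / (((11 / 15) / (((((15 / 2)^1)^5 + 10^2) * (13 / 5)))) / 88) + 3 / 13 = -10052286559 / 26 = -386626406.12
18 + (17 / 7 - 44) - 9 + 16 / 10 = -1084 / 35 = -30.97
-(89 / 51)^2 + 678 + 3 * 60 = 2223737 / 2601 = 854.95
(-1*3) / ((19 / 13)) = -39 / 19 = -2.05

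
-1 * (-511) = 511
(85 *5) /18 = 23.61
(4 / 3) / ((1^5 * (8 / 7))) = 7 / 6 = 1.17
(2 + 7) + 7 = 16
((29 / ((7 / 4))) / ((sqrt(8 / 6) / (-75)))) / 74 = -2175 * sqrt(3) / 259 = -14.55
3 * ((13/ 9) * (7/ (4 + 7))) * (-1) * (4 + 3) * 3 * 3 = -173.73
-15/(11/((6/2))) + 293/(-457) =-23788/5027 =-4.73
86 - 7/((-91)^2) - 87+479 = 478.00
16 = 16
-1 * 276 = -276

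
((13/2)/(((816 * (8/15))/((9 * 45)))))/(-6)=-8775/8704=-1.01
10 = 10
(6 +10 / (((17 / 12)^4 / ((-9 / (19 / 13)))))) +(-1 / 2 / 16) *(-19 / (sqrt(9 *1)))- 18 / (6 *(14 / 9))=-11750659409 / 1066396128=-11.02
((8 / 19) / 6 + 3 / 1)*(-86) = -264.04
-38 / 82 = -19 / 41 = -0.46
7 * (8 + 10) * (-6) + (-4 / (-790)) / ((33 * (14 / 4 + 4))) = -147816896 / 195525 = -756.00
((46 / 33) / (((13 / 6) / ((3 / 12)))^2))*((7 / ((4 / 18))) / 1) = 0.58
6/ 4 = 3/ 2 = 1.50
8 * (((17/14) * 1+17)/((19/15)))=15300/133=115.04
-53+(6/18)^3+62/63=-9824/189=-51.98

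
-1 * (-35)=35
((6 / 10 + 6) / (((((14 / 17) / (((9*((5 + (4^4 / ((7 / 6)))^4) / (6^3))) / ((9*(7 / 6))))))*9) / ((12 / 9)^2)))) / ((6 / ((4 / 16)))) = 1040893916365127 / 1715322420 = 606821.15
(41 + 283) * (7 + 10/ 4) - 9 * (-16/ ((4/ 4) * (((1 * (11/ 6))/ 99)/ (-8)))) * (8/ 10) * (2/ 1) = -482274/ 5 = -96454.80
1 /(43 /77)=77 /43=1.79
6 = 6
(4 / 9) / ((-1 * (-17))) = 4 / 153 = 0.03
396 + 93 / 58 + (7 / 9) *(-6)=392.94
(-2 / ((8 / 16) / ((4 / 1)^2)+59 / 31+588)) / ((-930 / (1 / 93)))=0.00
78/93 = 26/31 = 0.84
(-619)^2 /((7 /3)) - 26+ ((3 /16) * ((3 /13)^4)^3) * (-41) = 428424200469183001795 /2609385533717872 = 164185.86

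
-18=-18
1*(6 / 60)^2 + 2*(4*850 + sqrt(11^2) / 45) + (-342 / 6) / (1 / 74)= 2324249 / 900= 2582.50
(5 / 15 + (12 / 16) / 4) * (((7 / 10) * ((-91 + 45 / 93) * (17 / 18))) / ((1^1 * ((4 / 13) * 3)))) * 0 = 0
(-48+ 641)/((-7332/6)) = -593/1222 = -0.49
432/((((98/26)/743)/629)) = 2624620752/49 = 53563688.82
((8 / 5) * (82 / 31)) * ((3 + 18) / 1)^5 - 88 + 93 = 2679171031 / 155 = 17284974.39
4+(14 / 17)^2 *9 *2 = 4684 / 289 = 16.21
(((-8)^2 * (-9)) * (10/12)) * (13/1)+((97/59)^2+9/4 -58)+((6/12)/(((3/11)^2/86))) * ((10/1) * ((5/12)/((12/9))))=-1124447891/250632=-4486.45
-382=-382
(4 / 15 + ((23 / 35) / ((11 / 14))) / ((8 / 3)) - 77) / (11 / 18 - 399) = 151311 / 788810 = 0.19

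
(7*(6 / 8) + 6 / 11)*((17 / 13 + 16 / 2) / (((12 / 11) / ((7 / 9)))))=71995 / 1872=38.46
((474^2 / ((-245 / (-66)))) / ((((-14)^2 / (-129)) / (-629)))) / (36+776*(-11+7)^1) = -150401091357 / 18415670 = -8167.02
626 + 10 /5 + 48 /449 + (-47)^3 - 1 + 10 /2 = -46332711 /449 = -103190.89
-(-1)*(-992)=-992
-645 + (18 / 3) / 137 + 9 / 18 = -176581 / 274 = -644.46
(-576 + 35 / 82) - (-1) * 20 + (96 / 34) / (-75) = -19363037 / 34850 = -555.61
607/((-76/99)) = -60093/76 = -790.70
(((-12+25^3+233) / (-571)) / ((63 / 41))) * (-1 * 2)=433124 / 11991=36.12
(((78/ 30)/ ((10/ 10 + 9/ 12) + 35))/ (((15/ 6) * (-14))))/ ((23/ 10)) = -0.00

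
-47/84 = -0.56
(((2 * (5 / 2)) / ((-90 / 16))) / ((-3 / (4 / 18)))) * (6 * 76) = 2432 / 81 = 30.02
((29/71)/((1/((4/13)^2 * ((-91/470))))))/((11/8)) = -12992/2385955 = -0.01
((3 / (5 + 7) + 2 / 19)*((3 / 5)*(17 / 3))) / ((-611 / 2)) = -459 / 116090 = -0.00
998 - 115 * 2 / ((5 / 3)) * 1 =860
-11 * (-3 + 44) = -451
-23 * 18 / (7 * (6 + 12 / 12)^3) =-0.17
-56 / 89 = -0.63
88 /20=22 /5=4.40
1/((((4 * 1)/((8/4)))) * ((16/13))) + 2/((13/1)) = 233/416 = 0.56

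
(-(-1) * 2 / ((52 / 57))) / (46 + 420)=57 / 12116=0.00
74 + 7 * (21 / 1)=221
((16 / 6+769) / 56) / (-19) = -2315 / 3192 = -0.73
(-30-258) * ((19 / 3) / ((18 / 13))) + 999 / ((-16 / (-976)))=178865 / 3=59621.67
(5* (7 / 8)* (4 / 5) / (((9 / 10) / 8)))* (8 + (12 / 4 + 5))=4480 / 9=497.78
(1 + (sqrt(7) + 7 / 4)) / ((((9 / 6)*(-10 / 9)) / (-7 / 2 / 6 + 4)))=-451 / 80- 41*sqrt(7) / 20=-11.06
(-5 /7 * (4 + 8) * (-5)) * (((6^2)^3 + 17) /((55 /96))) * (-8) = -27931062.86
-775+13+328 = -434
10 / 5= 2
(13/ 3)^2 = 169/ 9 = 18.78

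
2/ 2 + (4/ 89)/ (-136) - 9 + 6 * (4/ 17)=-19937/ 3026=-6.59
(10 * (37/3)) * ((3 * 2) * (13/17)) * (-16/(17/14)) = -2154880/289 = -7456.33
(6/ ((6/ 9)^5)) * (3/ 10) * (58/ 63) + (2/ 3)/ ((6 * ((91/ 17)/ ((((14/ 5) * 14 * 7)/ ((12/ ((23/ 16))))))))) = 260761/ 19656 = 13.27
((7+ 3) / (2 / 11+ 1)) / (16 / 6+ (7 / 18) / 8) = 15840 / 5083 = 3.12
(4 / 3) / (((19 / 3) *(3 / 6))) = 8 / 19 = 0.42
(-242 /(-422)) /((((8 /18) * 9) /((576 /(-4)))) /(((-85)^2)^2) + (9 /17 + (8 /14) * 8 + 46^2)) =1591701457500 /5887352166141023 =0.00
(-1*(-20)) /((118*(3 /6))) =20 /59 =0.34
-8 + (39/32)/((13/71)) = -43/32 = -1.34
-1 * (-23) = 23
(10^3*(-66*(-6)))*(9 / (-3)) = -1188000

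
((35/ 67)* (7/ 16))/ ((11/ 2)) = 245/ 5896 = 0.04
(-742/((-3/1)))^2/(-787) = -550564/7083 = -77.73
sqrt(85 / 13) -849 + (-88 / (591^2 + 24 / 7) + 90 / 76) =-78770298455 / 92909658 + sqrt(1105) / 13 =-845.26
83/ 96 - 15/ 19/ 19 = 28523/ 34656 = 0.82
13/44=0.30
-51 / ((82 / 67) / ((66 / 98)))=-112761 / 4018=-28.06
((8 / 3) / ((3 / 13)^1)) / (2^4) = 13 / 18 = 0.72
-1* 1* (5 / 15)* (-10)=10 / 3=3.33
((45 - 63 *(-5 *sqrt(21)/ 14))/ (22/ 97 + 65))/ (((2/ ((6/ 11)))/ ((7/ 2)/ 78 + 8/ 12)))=1455/ 10868 + 1455 *sqrt(21)/ 21736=0.44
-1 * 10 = -10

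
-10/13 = -0.77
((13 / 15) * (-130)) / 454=-169 / 681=-0.25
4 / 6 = 2 / 3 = 0.67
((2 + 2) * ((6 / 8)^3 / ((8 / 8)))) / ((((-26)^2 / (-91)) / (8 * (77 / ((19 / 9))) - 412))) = 107919 / 3952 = 27.31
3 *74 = 222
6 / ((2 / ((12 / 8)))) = 9 / 2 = 4.50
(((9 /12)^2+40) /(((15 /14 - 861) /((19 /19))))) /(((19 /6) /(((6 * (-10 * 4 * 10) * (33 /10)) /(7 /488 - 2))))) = -1463209440 /24627781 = -59.41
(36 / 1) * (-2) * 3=-216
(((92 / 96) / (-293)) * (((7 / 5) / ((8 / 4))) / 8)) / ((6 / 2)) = -161 / 1687680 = -0.00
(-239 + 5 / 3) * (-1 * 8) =5696 / 3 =1898.67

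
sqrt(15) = 3.87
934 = 934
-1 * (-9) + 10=19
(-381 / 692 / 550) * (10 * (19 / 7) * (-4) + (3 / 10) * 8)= 353949 / 3330250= 0.11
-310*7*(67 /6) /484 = -72695 /1452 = -50.07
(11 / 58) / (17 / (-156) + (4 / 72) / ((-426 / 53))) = -274131 / 167504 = -1.64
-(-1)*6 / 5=6 / 5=1.20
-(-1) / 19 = 1 / 19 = 0.05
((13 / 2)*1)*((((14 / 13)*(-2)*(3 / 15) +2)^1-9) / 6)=-161 / 20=-8.05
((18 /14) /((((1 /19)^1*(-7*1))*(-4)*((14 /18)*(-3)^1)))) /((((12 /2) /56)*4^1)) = -171 /196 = -0.87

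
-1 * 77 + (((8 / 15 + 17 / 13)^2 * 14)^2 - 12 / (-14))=22018683251767 / 10121304375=2175.48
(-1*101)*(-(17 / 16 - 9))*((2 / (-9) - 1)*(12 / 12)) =979.84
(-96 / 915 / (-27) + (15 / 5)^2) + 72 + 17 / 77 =51504154 / 634095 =81.22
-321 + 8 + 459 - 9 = 137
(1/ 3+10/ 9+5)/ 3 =58/ 27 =2.15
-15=-15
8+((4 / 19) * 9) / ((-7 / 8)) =776 / 133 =5.83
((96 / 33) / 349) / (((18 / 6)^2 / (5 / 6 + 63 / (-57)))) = -496 / 1969407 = -0.00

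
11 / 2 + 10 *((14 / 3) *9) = 851 / 2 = 425.50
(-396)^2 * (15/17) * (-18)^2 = 762125760/17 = 44830927.06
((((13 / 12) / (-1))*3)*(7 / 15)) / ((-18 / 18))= 1.52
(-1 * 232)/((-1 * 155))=232/155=1.50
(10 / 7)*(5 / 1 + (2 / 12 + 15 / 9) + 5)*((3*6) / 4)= 1065 / 14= 76.07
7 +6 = 13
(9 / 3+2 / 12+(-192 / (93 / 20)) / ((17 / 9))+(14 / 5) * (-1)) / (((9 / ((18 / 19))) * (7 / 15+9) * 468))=-339803 / 665423928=-0.00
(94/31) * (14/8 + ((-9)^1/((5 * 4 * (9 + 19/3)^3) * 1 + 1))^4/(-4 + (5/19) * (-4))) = 37802797629091657058302355161/7123931468096300309922536176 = 5.31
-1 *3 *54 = -162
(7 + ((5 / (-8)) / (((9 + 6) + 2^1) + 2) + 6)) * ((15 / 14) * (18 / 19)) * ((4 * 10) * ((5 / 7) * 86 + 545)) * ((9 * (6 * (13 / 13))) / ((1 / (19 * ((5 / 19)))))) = 1524866613750 / 17689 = 86204229.39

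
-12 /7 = -1.71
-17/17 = -1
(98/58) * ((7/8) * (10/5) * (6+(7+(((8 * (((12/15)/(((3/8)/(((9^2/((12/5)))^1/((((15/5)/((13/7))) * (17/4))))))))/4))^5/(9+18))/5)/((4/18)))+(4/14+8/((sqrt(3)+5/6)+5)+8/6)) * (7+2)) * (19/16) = 3084414099687879013227/721176947919680 - 527877 * sqrt(3)/64786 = 4276903.10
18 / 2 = 9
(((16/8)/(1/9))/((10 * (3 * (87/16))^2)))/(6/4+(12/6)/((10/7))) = 512/219501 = 0.00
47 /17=2.76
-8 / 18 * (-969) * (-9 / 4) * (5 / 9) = -1615 / 3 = -538.33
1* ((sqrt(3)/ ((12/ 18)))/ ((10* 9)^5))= sqrt(3)/ 3936600000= 0.00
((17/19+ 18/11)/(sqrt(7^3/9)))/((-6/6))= -1587*sqrt(7)/10241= -0.41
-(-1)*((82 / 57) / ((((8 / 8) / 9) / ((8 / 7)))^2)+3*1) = 144489 / 931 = 155.20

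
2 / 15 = 0.13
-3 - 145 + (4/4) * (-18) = -166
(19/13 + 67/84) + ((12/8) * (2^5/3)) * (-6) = -102365/1092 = -93.74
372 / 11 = 33.82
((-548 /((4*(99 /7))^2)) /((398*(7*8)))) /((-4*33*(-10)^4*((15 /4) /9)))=959 /68654044800000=0.00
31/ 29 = 1.07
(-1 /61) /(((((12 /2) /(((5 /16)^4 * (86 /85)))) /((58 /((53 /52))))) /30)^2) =-102654891015625 /830805404286976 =-0.12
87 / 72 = 29 / 24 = 1.21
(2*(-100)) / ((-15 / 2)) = 80 / 3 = 26.67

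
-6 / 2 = -3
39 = 39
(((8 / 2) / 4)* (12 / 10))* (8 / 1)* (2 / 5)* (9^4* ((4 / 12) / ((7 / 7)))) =8398.08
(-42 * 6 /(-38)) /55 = 126 /1045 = 0.12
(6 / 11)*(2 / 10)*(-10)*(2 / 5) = -24 / 55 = -0.44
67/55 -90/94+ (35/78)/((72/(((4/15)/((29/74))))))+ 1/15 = 52358477/157876290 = 0.33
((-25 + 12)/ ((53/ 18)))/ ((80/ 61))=-3.37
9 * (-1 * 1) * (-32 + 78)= -414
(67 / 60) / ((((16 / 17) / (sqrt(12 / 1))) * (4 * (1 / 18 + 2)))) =3417 * sqrt(3) / 11840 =0.50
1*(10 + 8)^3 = 5832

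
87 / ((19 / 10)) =870 / 19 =45.79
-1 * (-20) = 20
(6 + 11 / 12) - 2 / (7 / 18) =149 / 84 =1.77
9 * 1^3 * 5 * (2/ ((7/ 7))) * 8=720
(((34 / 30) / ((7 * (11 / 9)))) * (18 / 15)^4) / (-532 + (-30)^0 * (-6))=-33048 / 64728125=-0.00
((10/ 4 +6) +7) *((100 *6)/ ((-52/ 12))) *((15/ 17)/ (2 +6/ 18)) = -1255500/ 1547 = -811.57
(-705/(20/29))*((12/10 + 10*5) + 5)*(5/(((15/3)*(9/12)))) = -383003/5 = -76600.60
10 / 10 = 1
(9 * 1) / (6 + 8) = 9 / 14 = 0.64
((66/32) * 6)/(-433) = -99/3464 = -0.03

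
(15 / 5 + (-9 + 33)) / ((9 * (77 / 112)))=48 / 11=4.36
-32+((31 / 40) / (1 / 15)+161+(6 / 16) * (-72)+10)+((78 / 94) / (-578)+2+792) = 99712647 / 108664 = 917.62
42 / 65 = 0.65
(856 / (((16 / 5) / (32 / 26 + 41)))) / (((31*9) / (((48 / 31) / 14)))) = 391620 / 87451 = 4.48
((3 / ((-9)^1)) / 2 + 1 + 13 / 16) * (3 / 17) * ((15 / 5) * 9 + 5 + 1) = 2607 / 272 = 9.58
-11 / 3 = -3.67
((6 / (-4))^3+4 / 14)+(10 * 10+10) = 5987 / 56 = 106.91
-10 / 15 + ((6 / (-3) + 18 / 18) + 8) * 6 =124 / 3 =41.33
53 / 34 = 1.56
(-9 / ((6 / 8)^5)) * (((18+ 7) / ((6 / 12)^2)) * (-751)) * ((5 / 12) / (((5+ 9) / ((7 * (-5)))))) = -240320000 / 81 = -2966913.58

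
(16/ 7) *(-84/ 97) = -192/ 97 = -1.98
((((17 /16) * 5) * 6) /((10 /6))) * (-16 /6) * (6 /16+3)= -1377 /8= -172.12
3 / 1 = 3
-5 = -5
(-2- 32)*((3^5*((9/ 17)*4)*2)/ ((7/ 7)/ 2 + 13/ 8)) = -279936/ 17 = -16466.82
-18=-18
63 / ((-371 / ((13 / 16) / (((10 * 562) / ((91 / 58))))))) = -10647 / 276414080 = -0.00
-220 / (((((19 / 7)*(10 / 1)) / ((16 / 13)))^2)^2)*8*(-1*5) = 3461742592 / 93052452025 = 0.04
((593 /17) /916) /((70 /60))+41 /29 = 2286173 /1580558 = 1.45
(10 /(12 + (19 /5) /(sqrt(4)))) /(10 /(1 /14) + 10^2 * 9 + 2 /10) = 500 /722939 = 0.00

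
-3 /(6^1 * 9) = -1 /18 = -0.06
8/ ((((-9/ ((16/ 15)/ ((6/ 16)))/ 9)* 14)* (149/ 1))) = -0.01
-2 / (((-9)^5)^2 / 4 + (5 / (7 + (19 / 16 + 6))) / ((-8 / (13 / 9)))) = -16344 / 7123500530723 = -0.00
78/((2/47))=1833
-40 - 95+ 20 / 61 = -8215 / 61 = -134.67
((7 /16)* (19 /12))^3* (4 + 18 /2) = 30584281 /7077888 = 4.32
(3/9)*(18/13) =6/13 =0.46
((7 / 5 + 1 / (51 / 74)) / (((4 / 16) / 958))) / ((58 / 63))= 29251572 / 2465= 11866.76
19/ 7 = 2.71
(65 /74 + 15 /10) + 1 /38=3381 /1406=2.40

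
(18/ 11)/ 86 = 9/ 473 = 0.02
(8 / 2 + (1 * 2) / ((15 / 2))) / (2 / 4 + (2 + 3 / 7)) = 896 / 615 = 1.46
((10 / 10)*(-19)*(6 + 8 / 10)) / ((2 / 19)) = -6137 / 5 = -1227.40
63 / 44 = 1.43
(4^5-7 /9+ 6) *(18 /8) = 9263 /4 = 2315.75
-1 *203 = -203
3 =3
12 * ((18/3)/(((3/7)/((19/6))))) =532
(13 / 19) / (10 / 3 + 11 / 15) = 195 / 1159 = 0.17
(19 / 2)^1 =19 / 2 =9.50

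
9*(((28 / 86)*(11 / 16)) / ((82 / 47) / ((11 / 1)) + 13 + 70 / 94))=119427 / 824224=0.14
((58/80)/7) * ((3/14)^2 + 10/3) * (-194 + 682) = 3515003/20580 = 170.80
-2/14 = -1/7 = -0.14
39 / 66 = 13 / 22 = 0.59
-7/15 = -0.47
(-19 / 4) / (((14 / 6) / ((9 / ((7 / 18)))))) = -4617 / 98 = -47.11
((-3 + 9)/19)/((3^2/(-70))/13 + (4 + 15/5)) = 5460/120859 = 0.05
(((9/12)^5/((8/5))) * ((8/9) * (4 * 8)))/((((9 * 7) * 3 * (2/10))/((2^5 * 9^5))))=1476225/7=210889.29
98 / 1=98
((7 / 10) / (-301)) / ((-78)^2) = -1 / 2616120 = -0.00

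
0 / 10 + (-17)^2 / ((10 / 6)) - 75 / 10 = 1659 / 10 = 165.90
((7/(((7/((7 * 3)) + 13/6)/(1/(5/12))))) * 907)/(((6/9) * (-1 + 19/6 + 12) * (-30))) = -228564/10625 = -21.51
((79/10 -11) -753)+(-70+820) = -61/10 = -6.10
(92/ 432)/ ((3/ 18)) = 23/ 18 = 1.28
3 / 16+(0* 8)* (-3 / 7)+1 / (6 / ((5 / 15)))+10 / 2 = 755 / 144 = 5.24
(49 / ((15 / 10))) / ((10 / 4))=196 / 15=13.07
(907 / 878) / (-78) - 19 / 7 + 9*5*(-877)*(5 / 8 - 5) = 165539049835 / 958776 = 172656.65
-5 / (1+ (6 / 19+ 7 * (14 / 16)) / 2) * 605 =-919600 / 1283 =-716.76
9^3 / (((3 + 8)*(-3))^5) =-3 / 161051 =-0.00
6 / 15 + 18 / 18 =7 / 5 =1.40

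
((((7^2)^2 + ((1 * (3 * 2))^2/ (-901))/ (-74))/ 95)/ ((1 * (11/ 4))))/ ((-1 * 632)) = -842549/ 57939706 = -0.01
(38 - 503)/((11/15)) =-6975/11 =-634.09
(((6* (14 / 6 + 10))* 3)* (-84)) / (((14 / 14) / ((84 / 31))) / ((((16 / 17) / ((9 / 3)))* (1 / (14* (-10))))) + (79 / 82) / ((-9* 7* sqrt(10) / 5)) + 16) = 4735823383444608 / 37760495533289 - 243536315904* sqrt(10) / 37760495533289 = 125.40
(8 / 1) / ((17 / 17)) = 8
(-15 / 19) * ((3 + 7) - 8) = -1.58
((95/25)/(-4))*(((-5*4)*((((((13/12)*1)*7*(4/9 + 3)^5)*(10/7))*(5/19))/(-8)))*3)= -9304474075/944784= -9848.26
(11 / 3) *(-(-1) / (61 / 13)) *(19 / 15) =2717 / 2745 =0.99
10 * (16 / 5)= 32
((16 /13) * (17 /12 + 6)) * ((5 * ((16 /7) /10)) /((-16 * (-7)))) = 178 /1911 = 0.09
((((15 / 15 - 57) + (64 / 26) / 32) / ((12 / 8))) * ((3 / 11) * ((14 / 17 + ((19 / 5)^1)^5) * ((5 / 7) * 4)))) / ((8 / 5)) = -14401.56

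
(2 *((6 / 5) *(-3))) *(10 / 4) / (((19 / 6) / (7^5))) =-1815156 / 19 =-95534.53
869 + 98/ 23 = 20085/ 23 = 873.26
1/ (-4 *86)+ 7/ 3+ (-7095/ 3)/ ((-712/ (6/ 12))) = 733175/ 183696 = 3.99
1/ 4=0.25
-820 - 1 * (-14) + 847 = 41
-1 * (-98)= 98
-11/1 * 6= -66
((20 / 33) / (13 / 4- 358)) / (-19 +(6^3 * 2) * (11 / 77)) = -560 / 14001273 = -0.00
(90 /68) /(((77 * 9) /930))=2325 /1309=1.78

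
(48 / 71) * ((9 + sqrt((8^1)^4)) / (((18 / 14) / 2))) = 16352 / 213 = 76.77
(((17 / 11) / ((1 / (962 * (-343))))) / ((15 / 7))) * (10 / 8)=-297469.35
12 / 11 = 1.09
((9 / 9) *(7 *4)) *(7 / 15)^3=9604 / 3375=2.85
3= 3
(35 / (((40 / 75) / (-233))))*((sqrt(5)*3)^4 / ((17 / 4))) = -247708125 / 34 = -7285533.09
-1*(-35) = 35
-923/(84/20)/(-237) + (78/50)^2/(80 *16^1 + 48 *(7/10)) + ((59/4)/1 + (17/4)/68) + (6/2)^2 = 202194292159/8172234000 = 24.74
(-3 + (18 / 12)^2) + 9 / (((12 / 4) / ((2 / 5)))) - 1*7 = -131 / 20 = -6.55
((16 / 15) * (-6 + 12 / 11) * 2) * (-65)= 680.73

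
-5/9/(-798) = 5/7182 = 0.00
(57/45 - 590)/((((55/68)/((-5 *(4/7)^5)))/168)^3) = 13738805118536792408064/92113766322655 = 149150400.28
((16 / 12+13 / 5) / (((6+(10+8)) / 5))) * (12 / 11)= 59 / 66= 0.89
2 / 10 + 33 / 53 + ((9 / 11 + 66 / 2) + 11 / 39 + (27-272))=-23882618 / 113685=-210.08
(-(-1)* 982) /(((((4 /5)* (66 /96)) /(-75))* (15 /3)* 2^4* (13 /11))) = -36825 /26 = -1416.35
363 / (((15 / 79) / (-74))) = -707366 / 5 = -141473.20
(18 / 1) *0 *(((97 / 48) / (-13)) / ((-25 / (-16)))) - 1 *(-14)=14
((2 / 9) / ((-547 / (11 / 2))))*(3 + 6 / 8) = -55 / 6564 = -0.01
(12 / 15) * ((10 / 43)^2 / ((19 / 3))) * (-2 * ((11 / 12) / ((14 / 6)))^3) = -19965 / 24099866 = -0.00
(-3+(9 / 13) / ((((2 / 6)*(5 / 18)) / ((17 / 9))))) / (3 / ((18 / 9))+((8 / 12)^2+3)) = 13014 / 5785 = 2.25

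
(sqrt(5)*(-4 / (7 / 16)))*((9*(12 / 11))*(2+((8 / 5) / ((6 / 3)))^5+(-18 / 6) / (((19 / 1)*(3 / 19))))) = -28677888*sqrt(5) / 240625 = -266.50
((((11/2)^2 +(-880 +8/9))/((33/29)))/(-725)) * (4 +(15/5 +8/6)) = 30559/3564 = 8.57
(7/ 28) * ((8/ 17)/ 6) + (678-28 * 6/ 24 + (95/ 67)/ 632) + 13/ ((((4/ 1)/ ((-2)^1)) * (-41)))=59427186769/ 88541304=671.18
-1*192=-192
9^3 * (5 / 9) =405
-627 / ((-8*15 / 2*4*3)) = 209 / 240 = 0.87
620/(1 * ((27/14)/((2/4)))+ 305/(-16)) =-69440/1703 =-40.78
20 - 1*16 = 4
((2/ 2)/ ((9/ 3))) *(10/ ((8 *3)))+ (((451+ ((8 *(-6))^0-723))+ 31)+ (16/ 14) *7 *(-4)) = -9787/ 36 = -271.86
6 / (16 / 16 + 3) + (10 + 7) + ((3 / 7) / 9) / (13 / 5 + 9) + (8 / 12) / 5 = 18917 / 1015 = 18.64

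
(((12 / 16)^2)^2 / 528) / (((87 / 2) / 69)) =621 / 653312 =0.00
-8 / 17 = -0.47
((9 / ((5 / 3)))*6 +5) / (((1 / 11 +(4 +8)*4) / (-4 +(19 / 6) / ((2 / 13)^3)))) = 85470407 / 126960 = 673.21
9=9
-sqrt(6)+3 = 0.55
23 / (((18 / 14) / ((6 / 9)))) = 322 / 27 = 11.93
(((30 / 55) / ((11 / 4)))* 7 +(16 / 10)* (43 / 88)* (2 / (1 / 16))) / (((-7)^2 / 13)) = 207688 / 29645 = 7.01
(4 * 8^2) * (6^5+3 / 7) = 1990765.71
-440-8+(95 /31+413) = -990 /31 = -31.94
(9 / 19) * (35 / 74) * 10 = 1575 / 703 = 2.24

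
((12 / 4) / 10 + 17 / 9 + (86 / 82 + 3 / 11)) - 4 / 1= -19873 / 40590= -0.49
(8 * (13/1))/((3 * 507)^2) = 8/177957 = 0.00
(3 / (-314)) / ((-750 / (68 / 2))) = 17 / 39250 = 0.00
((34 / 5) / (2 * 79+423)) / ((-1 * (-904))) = 0.00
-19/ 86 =-0.22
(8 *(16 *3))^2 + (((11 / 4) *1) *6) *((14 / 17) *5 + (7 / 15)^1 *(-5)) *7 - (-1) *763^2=24814257 / 34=729831.09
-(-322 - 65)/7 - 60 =-4.71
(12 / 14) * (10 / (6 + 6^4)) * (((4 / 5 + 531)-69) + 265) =7278 / 1519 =4.79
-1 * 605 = -605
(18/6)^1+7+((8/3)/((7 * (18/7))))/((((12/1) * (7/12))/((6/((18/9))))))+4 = 886/63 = 14.06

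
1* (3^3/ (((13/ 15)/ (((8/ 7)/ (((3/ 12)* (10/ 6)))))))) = 7776/ 91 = 85.45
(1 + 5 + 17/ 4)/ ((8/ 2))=41/ 16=2.56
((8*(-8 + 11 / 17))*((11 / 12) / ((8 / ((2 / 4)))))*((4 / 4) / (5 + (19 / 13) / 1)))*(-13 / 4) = 232375 / 137088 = 1.70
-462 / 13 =-35.54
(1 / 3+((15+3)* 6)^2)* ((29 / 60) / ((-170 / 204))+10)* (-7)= -38457307 / 50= -769146.14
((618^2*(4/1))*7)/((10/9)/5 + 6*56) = 48122424/1513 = 31805.96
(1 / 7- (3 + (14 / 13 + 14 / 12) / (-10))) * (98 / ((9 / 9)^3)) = -20125 / 78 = -258.01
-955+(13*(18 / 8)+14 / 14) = -924.75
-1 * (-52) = 52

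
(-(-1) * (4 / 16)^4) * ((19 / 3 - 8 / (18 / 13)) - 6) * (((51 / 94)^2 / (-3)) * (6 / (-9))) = -14161 / 10179072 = -0.00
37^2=1369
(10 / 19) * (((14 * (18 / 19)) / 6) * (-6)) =-2520 / 361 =-6.98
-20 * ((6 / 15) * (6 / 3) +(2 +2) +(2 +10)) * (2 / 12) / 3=-56 / 3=-18.67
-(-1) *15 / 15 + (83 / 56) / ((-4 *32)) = 7085 / 7168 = 0.99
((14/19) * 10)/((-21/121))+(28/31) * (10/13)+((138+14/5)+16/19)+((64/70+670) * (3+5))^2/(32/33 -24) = -175980973557124/140697375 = -1250776.52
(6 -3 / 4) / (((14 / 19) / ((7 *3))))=1197 / 8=149.62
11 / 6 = 1.83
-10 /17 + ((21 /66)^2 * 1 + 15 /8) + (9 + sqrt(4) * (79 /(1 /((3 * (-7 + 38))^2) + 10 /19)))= 442056768893 /1423592104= 310.52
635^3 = 256047875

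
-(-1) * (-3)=-3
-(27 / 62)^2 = -729 / 3844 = -0.19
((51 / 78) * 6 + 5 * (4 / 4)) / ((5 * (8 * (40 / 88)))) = 319 / 650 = 0.49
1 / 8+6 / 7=55 / 56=0.98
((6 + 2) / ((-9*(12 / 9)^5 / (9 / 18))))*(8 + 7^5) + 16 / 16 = -453749 / 256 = -1772.46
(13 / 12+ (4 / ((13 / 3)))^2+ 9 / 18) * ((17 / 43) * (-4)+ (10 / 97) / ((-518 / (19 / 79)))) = -666591349699 / 173075261268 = -3.85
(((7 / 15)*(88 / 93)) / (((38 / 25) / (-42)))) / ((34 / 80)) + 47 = 18.29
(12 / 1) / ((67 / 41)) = 492 / 67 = 7.34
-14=-14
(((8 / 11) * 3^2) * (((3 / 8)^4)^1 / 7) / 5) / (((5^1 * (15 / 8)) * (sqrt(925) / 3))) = 729 * sqrt(37) / 113960000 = 0.00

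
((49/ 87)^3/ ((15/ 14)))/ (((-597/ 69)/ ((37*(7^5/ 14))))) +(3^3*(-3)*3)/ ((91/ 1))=-153603808748228/ 178872462405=-858.73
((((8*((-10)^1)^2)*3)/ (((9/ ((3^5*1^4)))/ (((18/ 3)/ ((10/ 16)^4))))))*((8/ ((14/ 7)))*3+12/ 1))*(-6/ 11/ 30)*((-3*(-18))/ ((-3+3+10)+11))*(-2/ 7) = 55037657088/ 67375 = 816885.45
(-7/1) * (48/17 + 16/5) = -3584/85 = -42.16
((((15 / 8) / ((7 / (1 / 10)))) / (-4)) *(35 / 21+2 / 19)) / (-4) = 101 / 34048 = 0.00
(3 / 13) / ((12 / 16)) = 4 / 13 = 0.31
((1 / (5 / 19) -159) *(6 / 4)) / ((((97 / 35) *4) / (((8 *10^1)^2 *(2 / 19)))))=-268800 / 19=-14147.37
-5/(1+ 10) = -5/11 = -0.45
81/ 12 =27/ 4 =6.75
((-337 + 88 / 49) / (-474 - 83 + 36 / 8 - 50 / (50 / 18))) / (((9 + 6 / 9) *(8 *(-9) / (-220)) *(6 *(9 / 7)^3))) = 100375 / 6891966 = 0.01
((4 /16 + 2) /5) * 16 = 36 /5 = 7.20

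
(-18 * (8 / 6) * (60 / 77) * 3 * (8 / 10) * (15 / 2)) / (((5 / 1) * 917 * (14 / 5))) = -12960 / 494263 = -0.03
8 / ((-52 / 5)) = -10 / 13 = -0.77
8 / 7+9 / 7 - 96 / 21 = -15 / 7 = -2.14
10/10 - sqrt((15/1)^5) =1 - 225 * sqrt(15) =-870.42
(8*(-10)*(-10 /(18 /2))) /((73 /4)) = 3200 /657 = 4.87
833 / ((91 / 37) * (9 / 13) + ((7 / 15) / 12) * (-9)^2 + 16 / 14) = 4314940 / 31057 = 138.94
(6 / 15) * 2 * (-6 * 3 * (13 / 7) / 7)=-936 / 245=-3.82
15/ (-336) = -5/ 112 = -0.04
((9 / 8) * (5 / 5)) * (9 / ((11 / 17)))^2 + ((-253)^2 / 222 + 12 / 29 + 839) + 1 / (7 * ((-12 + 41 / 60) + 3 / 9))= 1345.38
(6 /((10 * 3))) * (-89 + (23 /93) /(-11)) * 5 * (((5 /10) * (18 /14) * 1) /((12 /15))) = -97575 /1364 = -71.54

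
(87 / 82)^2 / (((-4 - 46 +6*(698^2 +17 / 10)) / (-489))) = -18506205 / 98277452804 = -0.00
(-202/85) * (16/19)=-3232/1615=-2.00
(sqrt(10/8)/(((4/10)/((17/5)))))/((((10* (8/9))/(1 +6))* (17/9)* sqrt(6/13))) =189* sqrt(390)/640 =5.83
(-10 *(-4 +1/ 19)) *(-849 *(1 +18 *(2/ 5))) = -274807.89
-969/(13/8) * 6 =-46512/13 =-3577.85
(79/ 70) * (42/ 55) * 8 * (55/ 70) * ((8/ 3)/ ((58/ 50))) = 2528/ 203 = 12.45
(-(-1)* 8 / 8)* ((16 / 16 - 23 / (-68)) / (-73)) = -91 / 4964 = -0.02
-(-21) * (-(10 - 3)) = -147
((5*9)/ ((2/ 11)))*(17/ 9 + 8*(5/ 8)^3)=121715/ 128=950.90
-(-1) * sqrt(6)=sqrt(6)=2.45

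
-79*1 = -79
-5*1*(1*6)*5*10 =-1500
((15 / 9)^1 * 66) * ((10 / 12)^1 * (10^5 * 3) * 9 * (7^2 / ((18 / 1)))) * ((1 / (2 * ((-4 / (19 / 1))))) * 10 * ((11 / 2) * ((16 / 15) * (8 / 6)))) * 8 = -1001342222222.22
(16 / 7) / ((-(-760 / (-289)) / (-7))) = 6.08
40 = 40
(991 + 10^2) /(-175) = -6.23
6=6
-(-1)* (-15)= -15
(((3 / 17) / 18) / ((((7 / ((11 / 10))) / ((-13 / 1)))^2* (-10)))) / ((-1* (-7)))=-20449 / 34986000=-0.00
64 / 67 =0.96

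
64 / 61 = 1.05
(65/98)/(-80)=-13/1568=-0.01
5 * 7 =35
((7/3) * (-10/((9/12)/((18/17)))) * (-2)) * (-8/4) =-2240/17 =-131.76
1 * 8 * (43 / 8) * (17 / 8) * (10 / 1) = 3655 / 4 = 913.75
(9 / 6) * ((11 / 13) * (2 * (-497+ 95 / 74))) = -1210539 / 962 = -1258.36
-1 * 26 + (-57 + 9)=-74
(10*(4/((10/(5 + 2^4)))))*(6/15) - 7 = 133/5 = 26.60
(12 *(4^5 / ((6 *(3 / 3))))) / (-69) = -2048 / 69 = -29.68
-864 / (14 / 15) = -6480 / 7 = -925.71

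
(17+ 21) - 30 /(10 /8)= 14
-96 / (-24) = 4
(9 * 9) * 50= 4050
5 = 5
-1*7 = -7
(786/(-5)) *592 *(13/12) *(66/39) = -853072/5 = -170614.40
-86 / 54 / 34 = -43 / 918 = -0.05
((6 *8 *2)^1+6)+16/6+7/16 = 5045/48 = 105.10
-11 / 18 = -0.61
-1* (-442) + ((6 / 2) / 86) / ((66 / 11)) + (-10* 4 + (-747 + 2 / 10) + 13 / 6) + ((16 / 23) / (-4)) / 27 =-182987093 / 534060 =-342.63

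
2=2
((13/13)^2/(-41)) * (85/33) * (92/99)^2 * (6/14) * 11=-719440/2812887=-0.26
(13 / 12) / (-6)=-13 / 72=-0.18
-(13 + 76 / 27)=-427 / 27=-15.81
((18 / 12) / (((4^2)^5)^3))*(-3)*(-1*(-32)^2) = 0.00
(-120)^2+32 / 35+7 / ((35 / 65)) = 14413.91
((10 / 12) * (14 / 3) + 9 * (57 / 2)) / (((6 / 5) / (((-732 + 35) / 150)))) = -3266839 / 3240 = -1008.28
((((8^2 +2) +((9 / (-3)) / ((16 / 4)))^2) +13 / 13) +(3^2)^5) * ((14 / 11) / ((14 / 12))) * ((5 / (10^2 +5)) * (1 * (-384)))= -90803040 / 77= -1179260.26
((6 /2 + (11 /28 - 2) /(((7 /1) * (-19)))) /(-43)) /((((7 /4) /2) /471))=-10566414 /280231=-37.71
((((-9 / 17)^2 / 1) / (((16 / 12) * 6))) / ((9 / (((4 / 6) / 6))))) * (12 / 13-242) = -1567 / 15028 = -0.10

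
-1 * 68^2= -4624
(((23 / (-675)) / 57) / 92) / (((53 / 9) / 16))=-4 / 226575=-0.00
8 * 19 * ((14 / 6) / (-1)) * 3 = -1064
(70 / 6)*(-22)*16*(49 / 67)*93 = -18714080 / 67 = -279314.63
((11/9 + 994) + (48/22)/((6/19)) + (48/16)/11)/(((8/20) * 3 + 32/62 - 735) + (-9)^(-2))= -2386845/1746008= -1.37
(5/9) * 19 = 95/9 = 10.56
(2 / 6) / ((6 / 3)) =1 / 6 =0.17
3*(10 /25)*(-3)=-18 /5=-3.60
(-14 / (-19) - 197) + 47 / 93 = -345904 / 1767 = -195.76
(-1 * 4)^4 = 256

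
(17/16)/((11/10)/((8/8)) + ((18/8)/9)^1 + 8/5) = 0.36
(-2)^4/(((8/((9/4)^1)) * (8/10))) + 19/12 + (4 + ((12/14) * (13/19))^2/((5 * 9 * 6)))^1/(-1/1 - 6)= 32871157/4952920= 6.64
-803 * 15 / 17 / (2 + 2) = -12045 / 68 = -177.13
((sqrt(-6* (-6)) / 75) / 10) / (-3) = -0.00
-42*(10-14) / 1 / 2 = 84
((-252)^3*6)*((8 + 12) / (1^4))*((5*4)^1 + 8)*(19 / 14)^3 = -134405671680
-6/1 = -6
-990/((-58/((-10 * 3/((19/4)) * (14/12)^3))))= -94325/551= -171.19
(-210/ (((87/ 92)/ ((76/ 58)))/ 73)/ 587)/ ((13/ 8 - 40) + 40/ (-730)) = 10432903040/ 11079368481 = 0.94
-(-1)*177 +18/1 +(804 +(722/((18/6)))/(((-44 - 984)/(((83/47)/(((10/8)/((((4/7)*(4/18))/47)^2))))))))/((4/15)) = 339948263611574/105902886159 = 3210.00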